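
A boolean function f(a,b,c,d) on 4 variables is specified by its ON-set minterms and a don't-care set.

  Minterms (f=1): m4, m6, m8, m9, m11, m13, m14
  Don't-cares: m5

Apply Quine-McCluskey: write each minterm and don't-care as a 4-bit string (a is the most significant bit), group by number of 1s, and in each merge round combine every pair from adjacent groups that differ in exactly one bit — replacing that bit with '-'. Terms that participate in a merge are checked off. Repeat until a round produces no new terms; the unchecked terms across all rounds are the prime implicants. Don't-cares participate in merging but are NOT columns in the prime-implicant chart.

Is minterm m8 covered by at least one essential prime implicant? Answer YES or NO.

YES

Round 0: 0100✓ 0101✓ 0110✓ 1000✓ 1001✓ 1011✓ 1101✓ 1110✓
Round 1: -101 -110 01-0 010- 1-01 10-1 100-
PIs = {-101, -110, 01-0, 010-, 1-01, 10-1, 100-}
Coverage chart:
  m4: 01-0,010-
  m6: -110,01-0
  m8: 100- ←essential
  m9: 1-01,10-1,100-
  m11: 10-1 ←essential
  m13: -101,1-01
  m14: -110 ←essential
Essential: -110, 10-1, 100-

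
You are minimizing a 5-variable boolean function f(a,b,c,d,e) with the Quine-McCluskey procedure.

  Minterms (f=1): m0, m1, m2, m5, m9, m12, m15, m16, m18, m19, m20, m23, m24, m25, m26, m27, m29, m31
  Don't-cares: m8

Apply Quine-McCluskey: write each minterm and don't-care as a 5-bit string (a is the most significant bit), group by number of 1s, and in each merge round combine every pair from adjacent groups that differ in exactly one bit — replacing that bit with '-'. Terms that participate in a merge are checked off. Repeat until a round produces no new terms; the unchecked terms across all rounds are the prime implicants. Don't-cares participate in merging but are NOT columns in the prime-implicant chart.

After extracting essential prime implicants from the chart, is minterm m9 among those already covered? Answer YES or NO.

NO

[col 0] 00000*, 00001*, 00010*, 00101*, 01000*, 01001*, 01100*, 01111*, 10000*, 10010*, 10011*, 10100*, 10111*, 11000*, 11001*, 11010*, 11011*, 11101*, 11111*
[col 1] -0000*, -0010*, -1000*, -1001*, -1111, 0-000*, 0-001*, 00-01, 000-0*, 0000-*, 01-00, 0100-*, 1-000*, 1-010*, 1-011*, 1-111*, 10-00, 10-11*, 100-0*, 1001-*, 11-01*, 11-11*, 110-0*, 110-1*, 1100-*, 1101-*, 111-1*
[col 2] --000, -00-0, -100-, 0-00-, 1--11, 1-0-0, 1-01-, 11--1, 110--
Prime implicants: --000, -00-0, -100-, -1111, 0-00-, 00-01, 01-00, 1--11, 1-0-0, 1-01-, 10-00, 11--1, 110--
PI chart (minterm → PIs covering it):
  0 | --000,-00-0,0-00-
  1 | 0-00-,00-01
  2 | -00-0  (sole → essential)
  5 | 00-01  (sole → essential)
  9 | -100-,0-00-
  12 | 01-00  (sole → essential)
  15 | -1111  (sole → essential)
  16 | --000,-00-0,1-0-0,10-00
  18 | -00-0,1-0-0,1-01-
  19 | 1--11,1-01-
  20 | 10-00  (sole → essential)
  23 | 1--11  (sole → essential)
  24 | --000,-100-,1-0-0,110--
  25 | -100-,11--1,110--
  26 | 1-0-0,1-01-,110--
  27 | 1--11,1-01-,11--1,110--
  29 | 11--1  (sole → essential)
  31 | -1111,1--11,11--1
Essential prime implicants: -00-0, -1111, 00-01, 01-00, 1--11, 10-00, 11--1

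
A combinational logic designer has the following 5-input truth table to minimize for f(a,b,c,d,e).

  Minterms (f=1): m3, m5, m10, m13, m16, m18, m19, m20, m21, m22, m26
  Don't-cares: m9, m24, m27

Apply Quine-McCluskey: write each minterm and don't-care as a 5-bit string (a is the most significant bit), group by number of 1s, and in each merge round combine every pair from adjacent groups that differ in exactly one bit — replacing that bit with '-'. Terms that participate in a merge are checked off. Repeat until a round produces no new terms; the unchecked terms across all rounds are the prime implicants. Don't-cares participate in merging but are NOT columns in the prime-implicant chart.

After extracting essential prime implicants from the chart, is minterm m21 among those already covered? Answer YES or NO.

NO

Round 0: 00011✓ 00101✓ 01001✓ 01010✓ 01101✓ 10000✓ 10010✓ 10011✓ 10100✓ 10101✓ 10110✓ 11000✓ 11010✓ 11011✓
Round 1: -0011 -0101 -1010 0-101 01-01 1-000✓ 1-010✓ 1-011✓ 10-00✓ 10-10✓ 100-0✓ 1001-✓ 101-0✓ 1010- 110-0✓ 1101-✓
Round 2: 1-0-0 1-01- 10--0
PIs = {-0011, -0101, -1010, 0-101, 01-01, 1-0-0, 1-01-, 10--0, 1010-}
Coverage chart:
  m3: -0011 ←essential
  m5: -0101,0-101
  m10: -1010 ←essential
  m13: 0-101,01-01
  m16: 1-0-0,10--0
  m18: 1-0-0,1-01-,10--0
  m19: -0011,1-01-
  m20: 10--0,1010-
  m21: -0101,1010-
  m22: 10--0 ←essential
  m26: -1010,1-0-0,1-01-
Essential: -0011, -1010, 10--0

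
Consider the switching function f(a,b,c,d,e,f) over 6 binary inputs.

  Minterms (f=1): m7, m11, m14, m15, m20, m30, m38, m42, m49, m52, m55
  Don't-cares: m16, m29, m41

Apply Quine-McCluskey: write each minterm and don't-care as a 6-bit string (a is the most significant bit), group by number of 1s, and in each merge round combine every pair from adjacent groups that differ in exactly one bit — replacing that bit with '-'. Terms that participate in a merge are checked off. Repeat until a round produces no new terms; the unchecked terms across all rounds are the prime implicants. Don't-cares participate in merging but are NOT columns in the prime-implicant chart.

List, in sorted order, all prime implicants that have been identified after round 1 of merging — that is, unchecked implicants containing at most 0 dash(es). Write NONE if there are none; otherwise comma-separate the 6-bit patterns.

011101, 100110, 101001, 101010, 110001, 110111

[col 0] 000111*, 001011*, 001110*, 001111*, 010000*, 010100*, 011101, 011110*, 100110, 101001, 101010, 110001, 110100*, 110111
[col 1] -10100, 0-1110, 00-111, 001-11, 00111-, 010-00
Prime implicants: -10100, 0-1110, 00-111, 001-11, 00111-, 010-00, 011101, 100110, 101001, 101010, 110001, 110111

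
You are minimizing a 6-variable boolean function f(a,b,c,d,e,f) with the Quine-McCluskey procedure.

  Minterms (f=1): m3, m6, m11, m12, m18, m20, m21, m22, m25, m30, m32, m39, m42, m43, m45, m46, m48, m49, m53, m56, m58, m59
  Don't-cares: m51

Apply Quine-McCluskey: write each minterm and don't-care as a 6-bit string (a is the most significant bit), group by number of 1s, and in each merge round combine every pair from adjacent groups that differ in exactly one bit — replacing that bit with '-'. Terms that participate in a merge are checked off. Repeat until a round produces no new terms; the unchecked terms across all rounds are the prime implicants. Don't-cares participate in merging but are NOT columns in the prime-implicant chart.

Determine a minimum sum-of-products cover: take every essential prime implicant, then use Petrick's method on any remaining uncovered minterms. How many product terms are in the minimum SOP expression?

14

[col 0] 000011*, 000110*, 001011*, 001100, 010010*, 010100*, 010101*, 010110*, 011001, 011110*, 100000*, 100111, 101010*, 101011*, 101101, 101110*, 110000*, 110001*, 110011*, 110101*, 111000*, 111010*, 111011*
[col 1] -01011, -10101, 0-0110, 00-011, 01-110, 010-10, 0101-0, 01010-, 1-0000, 1-1010*, 1-1011*, 101-10, 10101-*, 11-000, 11-011, 110-01, 1100-1, 11000-, 1110-0, 11101-*
[col 2] 1-101-
Prime implicants: -01011, -10101, 0-0110, 00-011, 001100, 01-110, 010-10, 0101-0, 01010-, 011001, 1-0000, 1-101-, 100111, 101-10, 101101, 11-000, 11-011, 110-01, 1100-1, 11000-, 1110-0
PI chart (minterm → PIs covering it):
  3 | 00-011  (sole → essential)
  6 | 0-0110  (sole → essential)
  11 | -01011,00-011
  12 | 001100  (sole → essential)
  18 | 010-10  (sole → essential)
  20 | 0101-0,01010-
  21 | -10101,01010-
  22 | 0-0110,01-110,010-10,0101-0
  25 | 011001  (sole → essential)
  30 | 01-110  (sole → essential)
  32 | 1-0000  (sole → essential)
  39 | 100111  (sole → essential)
  42 | 1-101-,101-10
  43 | -01011,1-101-
  45 | 101101  (sole → essential)
  46 | 101-10  (sole → essential)
  48 | 1-0000,11-000,11000-
  49 | 110-01,1100-1,11000-
  53 | -10101,110-01
  56 | 11-000,1110-0
  58 | 1-101-,1110-0
  59 | 1-101-,11-011
Essential prime implicants: 0-0110, 00-011, 001100, 01-110, 010-10, 011001, 1-0000, 100111, 101-10, 101101
Petrick residual → 01010-, 1-101-, 11-000, 110-01
Minimum SOP uses 14 PIs: a'c'def' + a'b'd'ef + a'b'cde'f' + a'bdef' + a'bc'ef' + a'bc'de' + a'bcd'e'f + ac'd'e'f' + acd'e + ab'c'def + ab'cef' + ab'cde'f + abd'e'f' + abc'e'f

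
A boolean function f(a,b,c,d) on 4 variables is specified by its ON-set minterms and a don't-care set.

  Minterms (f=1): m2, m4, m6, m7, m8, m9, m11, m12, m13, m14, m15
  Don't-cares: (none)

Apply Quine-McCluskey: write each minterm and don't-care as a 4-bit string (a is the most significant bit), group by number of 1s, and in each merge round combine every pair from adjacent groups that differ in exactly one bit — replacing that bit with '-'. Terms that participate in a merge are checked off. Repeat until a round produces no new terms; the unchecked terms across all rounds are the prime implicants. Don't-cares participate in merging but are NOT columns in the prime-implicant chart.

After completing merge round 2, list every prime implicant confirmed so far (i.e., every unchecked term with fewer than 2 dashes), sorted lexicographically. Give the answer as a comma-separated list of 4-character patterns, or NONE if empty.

Round 0: 0010✓ 0100✓ 0110✓ 0111✓ 1000✓ 1001✓ 1011✓ 1100✓ 1101✓ 1110✓ 1111✓
Round 1: -100✓ -110✓ -111✓ 0-10 01-0✓ 011-✓ 1-00✓ 1-01✓ 1-11✓ 10-1✓ 100-✓ 11-0✓ 11-1✓ 110-✓ 111-✓
Round 2: -1-0 -11- 1--1 1-0- 11--
PIs = {-1-0, -11-, 0-10, 1--1, 1-0-, 11--}

0-10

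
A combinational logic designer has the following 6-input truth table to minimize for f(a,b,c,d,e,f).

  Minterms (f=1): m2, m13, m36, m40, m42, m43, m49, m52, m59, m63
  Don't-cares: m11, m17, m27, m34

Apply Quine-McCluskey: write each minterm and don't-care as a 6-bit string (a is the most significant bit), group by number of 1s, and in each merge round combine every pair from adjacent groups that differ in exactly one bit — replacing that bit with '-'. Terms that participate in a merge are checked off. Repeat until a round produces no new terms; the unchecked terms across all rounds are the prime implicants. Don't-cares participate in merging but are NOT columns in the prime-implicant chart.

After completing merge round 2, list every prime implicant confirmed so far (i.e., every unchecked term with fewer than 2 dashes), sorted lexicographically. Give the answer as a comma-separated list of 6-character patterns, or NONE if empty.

-00010, -10001, 001101, 1-0100, 10-010, 1010-0, 10101-, 111-11

size-2^0 implicants → 000010(✓)  001011(✓)  001101  010001(✓)  011011(✓)  100010(✓)  100100(✓)  101000(✓)  101010(✓)  101011(✓)  110001(✓)  110100(✓)  111011(✓)  111111(✓)
size-2^1 implicants → -00010  -01011(✓)  -10001  -11011(✓)  0-1011(✓)  1-0100  1-1011(✓)  10-010  1010-0  10101-  111-11
size-2^2 implicants → --1011
Unchecked terms (primes): --1011, -00010, -10001, 001101, 1-0100, 10-010, 1010-0, 10101-, 111-11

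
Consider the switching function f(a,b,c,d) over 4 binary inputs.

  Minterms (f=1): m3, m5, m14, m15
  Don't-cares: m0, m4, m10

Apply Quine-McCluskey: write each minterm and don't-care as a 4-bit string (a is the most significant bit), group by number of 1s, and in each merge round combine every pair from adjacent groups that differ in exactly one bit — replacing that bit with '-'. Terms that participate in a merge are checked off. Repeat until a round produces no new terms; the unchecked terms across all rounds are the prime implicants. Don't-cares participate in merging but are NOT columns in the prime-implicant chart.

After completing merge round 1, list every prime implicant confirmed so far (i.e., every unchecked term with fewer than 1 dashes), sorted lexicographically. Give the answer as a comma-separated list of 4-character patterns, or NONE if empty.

0011

[col 0] 0000*, 0011, 0100*, 0101*, 1010*, 1110*, 1111*
[col 1] 0-00, 010-, 1-10, 111-
Prime implicants: 0-00, 0011, 010-, 1-10, 111-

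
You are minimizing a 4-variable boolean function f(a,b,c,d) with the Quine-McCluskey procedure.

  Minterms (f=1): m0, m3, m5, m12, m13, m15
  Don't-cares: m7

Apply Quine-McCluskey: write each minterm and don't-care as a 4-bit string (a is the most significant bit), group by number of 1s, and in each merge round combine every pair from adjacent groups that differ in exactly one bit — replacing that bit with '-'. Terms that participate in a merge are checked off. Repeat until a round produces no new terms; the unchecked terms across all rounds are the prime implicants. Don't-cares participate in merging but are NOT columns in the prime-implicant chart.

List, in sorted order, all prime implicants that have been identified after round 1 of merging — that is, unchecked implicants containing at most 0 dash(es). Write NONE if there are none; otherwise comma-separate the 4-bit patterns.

size-2^0 implicants → 0000  0011(✓)  0101(✓)  0111(✓)  1100(✓)  1101(✓)  1111(✓)
size-2^1 implicants → -101(✓)  -111(✓)  0-11  01-1(✓)  11-1(✓)  110-
size-2^2 implicants → -1-1
Unchecked terms (primes): -1-1, 0-11, 0000, 110-

0000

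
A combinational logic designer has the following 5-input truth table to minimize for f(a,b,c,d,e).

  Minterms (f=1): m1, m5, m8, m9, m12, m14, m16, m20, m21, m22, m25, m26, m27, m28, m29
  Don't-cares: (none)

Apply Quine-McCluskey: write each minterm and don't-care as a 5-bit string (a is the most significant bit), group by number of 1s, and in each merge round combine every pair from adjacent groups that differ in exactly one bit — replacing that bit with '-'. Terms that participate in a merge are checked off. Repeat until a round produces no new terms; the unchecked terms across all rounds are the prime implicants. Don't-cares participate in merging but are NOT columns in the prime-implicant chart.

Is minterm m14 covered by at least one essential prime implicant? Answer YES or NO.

[col 0] 00001*, 00101*, 01000*, 01001*, 01100*, 01110*, 10000*, 10100*, 10101*, 10110*, 11001*, 11010*, 11011*, 11100*, 11101*
[col 1] -0101, -1001, -1100, 0-001, 00-01, 01-00, 0100-, 011-0, 1-100*, 1-101*, 10-00, 101-0, 1010-*, 11-01, 110-1, 1101-, 1110-*
[col 2] 1-10-
Prime implicants: -0101, -1001, -1100, 0-001, 00-01, 01-00, 0100-, 011-0, 1-10-, 10-00, 101-0, 11-01, 110-1, 1101-
PI chart (minterm → PIs covering it):
  1 | 0-001,00-01
  5 | -0101,00-01
  8 | 01-00,0100-
  9 | -1001,0-001,0100-
  12 | -1100,01-00,011-0
  14 | 011-0  (sole → essential)
  16 | 10-00  (sole → essential)
  20 | 1-10-,10-00,101-0
  21 | -0101,1-10-
  22 | 101-0  (sole → essential)
  25 | -1001,11-01,110-1
  26 | 1101-  (sole → essential)
  27 | 110-1,1101-
  28 | -1100,1-10-
  29 | 1-10-,11-01
Essential prime implicants: 011-0, 10-00, 101-0, 1101-

YES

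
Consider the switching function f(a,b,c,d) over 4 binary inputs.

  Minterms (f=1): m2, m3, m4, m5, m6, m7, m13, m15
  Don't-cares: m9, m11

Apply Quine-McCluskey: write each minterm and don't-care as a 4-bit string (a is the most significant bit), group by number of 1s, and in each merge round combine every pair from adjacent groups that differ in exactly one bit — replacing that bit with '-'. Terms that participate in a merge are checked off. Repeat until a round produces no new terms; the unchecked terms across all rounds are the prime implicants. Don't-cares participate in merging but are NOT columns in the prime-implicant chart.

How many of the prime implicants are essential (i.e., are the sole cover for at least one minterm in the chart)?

[col 0] 0010*, 0011*, 0100*, 0101*, 0110*, 0111*, 1001*, 1011*, 1101*, 1111*
[col 1] -011*, -101*, -111*, 0-10*, 0-11*, 001-*, 01-0*, 01-1*, 010-*, 011-*, 1-01*, 1-11*, 10-1*, 11-1*
[col 2] --11, -1-1, 0-1-, 01--, 1--1
Prime implicants: --11, -1-1, 0-1-, 01--, 1--1
PI chart (minterm → PIs covering it):
  2 | 0-1-  (sole → essential)
  3 | --11,0-1-
  4 | 01--  (sole → essential)
  5 | -1-1,01--
  6 | 0-1-,01--
  7 | --11,-1-1,0-1-,01--
  13 | -1-1,1--1
  15 | --11,-1-1,1--1
Essential prime implicants: 0-1-, 01--

2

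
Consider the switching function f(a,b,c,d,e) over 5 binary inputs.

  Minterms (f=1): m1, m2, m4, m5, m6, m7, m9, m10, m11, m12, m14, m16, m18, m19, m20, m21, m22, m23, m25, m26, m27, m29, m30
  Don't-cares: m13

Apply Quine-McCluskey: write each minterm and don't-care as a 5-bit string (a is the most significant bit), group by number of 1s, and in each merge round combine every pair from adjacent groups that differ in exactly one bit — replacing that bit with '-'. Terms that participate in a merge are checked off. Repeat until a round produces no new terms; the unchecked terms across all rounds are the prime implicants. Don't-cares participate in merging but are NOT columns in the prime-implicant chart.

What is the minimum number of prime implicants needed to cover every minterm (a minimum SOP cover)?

Round 0: 00001✓ 00010✓ 00100✓ 00101✓ 00110✓ 00111✓ 01001✓ 01010✓ 01011✓ 01100✓ 01101✓ 01110✓ 10000✓ 10010✓ 10011✓ 10100✓ 10101✓ 10110✓ 10111✓ 11001✓ 11010✓ 11011✓ 11101✓ 11110✓
Round 1: -0010✓ -0100✓ -0101✓ -0110✓ -0111✓ -1001✓ -1010✓ -1011✓ -1101✓ -1110✓ 0-001✓ 0-010✓ 0-100✓ 0-101✓ 0-110✓ 00-01✓ 00-10✓ 001-0✓ 001-1✓ 0010-✓ 0011-✓ 01-01✓ 01-10✓ 010-1✓ 0101-✓ 011-0✓ 0110-✓ 1-010✓ 1-011✓ 1-101✓ 1-110✓ 10-00✓ 10-10✓ 10-11✓ 100-0✓ 1001-✓ 101-0✓ 101-1✓ 1010-✓ 1011-✓ 11-01✓ 11-10✓ 110-1✓ 1101-✓
Round 2: --010✓ --101 --110✓ -0-10✓ -01-0✓ -01-1✓ -010-✓ -011-✓ -1-01 -1-10✓ -10-1 -101- 0--01 0--10✓ 0-1-0 0-10- 001--✓ 1--10✓ 1-01- 10--0 10-1- 101--✓
Round 3: ---10 -01--
PIs = {---10, --101, -01--, -1-01, -10-1, -101-, 0--01, 0-1-0, 0-10-, 1-01-, 10--0, 10-1-}
Coverage chart:
  m1: 0--01 ←essential
  m2: ---10 ←essential
  m4: -01--,0-1-0,0-10-
  m5: --101,-01--,0--01,0-10-
  m6: ---10,-01--,0-1-0
  m7: -01-- ←essential
  m9: -1-01,-10-1,0--01
  m10: ---10,-101-
  m11: -10-1,-101-
  m12: 0-1-0,0-10-
  m14: ---10,0-1-0
  m16: 10--0 ←essential
  m18: ---10,1-01-,10--0,10-1-
  m19: 1-01-,10-1-
  m20: -01--,10--0
  m21: --101,-01--
  m22: ---10,-01--,10--0,10-1-
  m23: -01--,10-1-
  m25: -1-01,-10-1
  m26: ---10,-101-,1-01-
  m27: -10-1,-101-,1-01-
  m29: --101,-1-01
  m30: ---10 ←essential
Essential: ---10, -01--, 0--01, 10--0
Petrick residual → --101, -10-1, 0-1-0, 1-01-
Min cover (8 terms): de' + cd'e + b'c + bc'e + a'd'e + a'ce' + ac'd + ab'e'

8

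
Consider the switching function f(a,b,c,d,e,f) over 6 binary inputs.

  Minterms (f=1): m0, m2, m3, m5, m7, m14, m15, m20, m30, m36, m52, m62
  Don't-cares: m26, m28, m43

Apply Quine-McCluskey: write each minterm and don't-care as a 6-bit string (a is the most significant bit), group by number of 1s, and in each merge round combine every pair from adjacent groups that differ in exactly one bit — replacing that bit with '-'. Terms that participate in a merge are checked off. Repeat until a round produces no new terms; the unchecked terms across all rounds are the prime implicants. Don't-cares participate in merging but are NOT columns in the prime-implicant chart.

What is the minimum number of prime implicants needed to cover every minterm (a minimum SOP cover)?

Round 0: 000000✓ 000010✓ 000011✓ 000101✓ 000111✓ 001110✓ 001111✓ 010100✓ 011010✓ 011100✓ 011110✓ 100100✓ 101011 110100✓ 111110✓
Round 1: -10100 -11110 0-1110 00-111 000-11 0000-0 00001- 0001-1 00111- 01-100 011-10 0111-0 1-0100
PIs = {-10100, -11110, 0-1110, 00-111, 000-11, 0000-0, 00001-, 0001-1, 00111-, 01-100, 011-10, 0111-0, 1-0100, 101011}
Coverage chart:
  m0: 0000-0 ←essential
  m2: 0000-0,00001-
  m3: 000-11,00001-
  m5: 0001-1 ←essential
  m7: 00-111,000-11,0001-1
  m14: 0-1110,00111-
  m15: 00-111,00111-
  m20: -10100,01-100
  m30: -11110,0-1110,011-10,0111-0
  m36: 1-0100 ←essential
  m52: -10100,1-0100
  m62: -11110 ←essential
Essential: -11110, 0000-0, 0001-1, 1-0100
Petrick residual → -10100, 000-11, 00111-
Min cover (7 terms): bc'de'f' + bcdef' + a'b'c'ef + a'b'c'd'f' + a'b'c'df + a'b'cde + ac'de'f'

7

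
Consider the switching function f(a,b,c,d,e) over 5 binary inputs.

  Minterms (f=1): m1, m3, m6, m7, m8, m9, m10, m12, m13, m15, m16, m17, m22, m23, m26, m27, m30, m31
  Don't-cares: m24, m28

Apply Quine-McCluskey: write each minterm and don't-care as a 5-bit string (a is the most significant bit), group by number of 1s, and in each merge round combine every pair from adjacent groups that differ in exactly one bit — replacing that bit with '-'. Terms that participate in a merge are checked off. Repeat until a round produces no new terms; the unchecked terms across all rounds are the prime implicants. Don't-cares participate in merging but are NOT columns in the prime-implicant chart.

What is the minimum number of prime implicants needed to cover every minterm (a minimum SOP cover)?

7

Round 0: 00001✓ 00011✓ 00110✓ 00111✓ 01000✓ 01001✓ 01010✓ 01100✓ 01101✓ 01111✓ 10000✓ 10001✓ 10110✓ 10111✓ 11000✓ 11010✓ 11011✓ 11100✓ 11110✓ 11111✓
Round 1: -0001 -0110✓ -0111✓ -1000✓ -1010✓ -1100✓ -1111✓ 0-001 0-111✓ 00-11 000-1 0011-✓ 01-00✓ 01-01✓ 010-0✓ 0100-✓ 011-1 0110-✓ 1-000 1-110✓ 1-111✓ 1000- 1011-✓ 11-00✓ 11-10✓ 11-11✓ 110-0✓ 1101-✓ 111-0✓ 1111-✓
Round 2: --111 -011- -1-00 -10-0 01-0- 1-11- 11--0 11-1-
PIs = {--111, -0001, -011-, -1-00, -10-0, 0-001, 00-11, 000-1, 01-0-, 011-1, 1-000, 1-11-, 1000-, 11--0, 11-1-}
Coverage chart:
  m1: -0001,0-001,000-1
  m3: 00-11,000-1
  m6: -011- ←essential
  m7: --111,-011-,00-11
  m8: -1-00,-10-0,01-0-
  m9: 0-001,01-0-
  m10: -10-0 ←essential
  m12: -1-00,01-0-
  m13: 01-0-,011-1
  m15: --111,011-1
  m16: 1-000,1000-
  m17: -0001,1000-
  m22: -011-,1-11-
  m23: --111,-011-,1-11-
  m26: -10-0,11--0,11-1-
  m27: 11-1- ←essential
  m30: 1-11-,11--0,11-1-
  m31: --111,1-11-,11-1-
Essential: -011-, -10-0, 11-1-
Petrick residual → --111, 000-1, 01-0-, 1000-
Min cover (7 terms): cde + b'cd + bc'e' + a'b'c'e + a'bd' + ab'c'd' + abd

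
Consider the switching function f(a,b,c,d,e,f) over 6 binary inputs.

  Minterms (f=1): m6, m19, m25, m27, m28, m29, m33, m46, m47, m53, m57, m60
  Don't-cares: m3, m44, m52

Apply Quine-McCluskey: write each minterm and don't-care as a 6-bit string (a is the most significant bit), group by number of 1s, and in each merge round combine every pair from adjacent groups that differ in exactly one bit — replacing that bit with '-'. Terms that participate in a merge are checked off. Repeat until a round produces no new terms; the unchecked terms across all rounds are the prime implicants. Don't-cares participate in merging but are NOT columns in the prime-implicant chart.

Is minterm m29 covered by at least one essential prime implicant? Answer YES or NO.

[col 0] 000011*, 000110, 010011*, 011001*, 011011*, 011100*, 011101*, 100001, 101100*, 101110*, 101111*, 110100*, 110101*, 111001*, 111100*
[col 1] -11001, -11100, 0-0011, 01-011, 011-01, 0110-1, 01110-, 1-1100, 1011-0, 10111-, 11-100, 11010-
Prime implicants: -11001, -11100, 0-0011, 000110, 01-011, 011-01, 0110-1, 01110-, 1-1100, 100001, 1011-0, 10111-, 11-100, 11010-
PI chart (minterm → PIs covering it):
  6 | 000110  (sole → essential)
  19 | 0-0011,01-011
  25 | -11001,011-01,0110-1
  27 | 01-011,0110-1
  28 | -11100,01110-
  29 | 011-01,01110-
  33 | 100001  (sole → essential)
  46 | 1011-0,10111-
  47 | 10111-  (sole → essential)
  53 | 11010-  (sole → essential)
  57 | -11001  (sole → essential)
  60 | -11100,1-1100,11-100
Essential prime implicants: -11001, 000110, 100001, 10111-, 11010-

NO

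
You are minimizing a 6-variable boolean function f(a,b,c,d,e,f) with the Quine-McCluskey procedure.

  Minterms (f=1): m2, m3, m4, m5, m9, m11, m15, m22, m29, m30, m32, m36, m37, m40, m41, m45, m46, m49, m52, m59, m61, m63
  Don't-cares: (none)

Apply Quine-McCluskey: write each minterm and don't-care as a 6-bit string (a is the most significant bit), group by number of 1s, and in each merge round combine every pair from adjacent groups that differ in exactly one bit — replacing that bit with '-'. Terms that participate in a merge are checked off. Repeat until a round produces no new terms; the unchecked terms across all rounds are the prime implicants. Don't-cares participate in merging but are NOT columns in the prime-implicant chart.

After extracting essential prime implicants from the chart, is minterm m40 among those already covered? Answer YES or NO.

size-2^0 implicants → 000010(✓)  000011(✓)  000100(✓)  000101(✓)  001001(✓)  001011(✓)  001111(✓)  010110(✓)  011101(✓)  011110(✓)  100000(✓)  100100(✓)  100101(✓)  101000(✓)  101001(✓)  101101(✓)  101110  110001  110100(✓)  111011(✓)  111101(✓)  111111(✓)
size-2^1 implicants → -00100(✓)  -00101(✓)  -01001  -11101  00-011  00001-  00010-(✓)  001-11  0010-1  01-110  1-0100  1-1101  10-000  10-101  100-00  10010-(✓)  101-01  10100-  111-11  1111-1
size-2^2 implicants → -0010-
Unchecked terms (primes): -0010-, -01001, -11101, 00-011, 00001-, 001-11, 0010-1, 01-110, 1-0100, 1-1101, 10-000, 10-101, 100-00, 101-01, 10100-, 101110, 110001, 111-11, 1111-1
Minterm coverage:
  m2 ⊆ 00001- [E]
  m3 ⊆ 00-011,00001-
  m4 ⊆ -0010- [E]
  m5 ⊆ -0010- [E]
  m9 ⊆ -01001,0010-1
  m11 ⊆ 00-011,001-11,0010-1
  m15 ⊆ 001-11 [E]
  m22 ⊆ 01-110 [E]
  m29 ⊆ -11101 [E]
  m30 ⊆ 01-110 [E]
  m32 ⊆ 10-000,100-00
  m36 ⊆ -0010-,1-0100,100-00
  m37 ⊆ -0010-,10-101
  m40 ⊆ 10-000,10100-
  m41 ⊆ -01001,101-01,10100-
  m45 ⊆ 1-1101,10-101,101-01
  m46 ⊆ 101110 [E]
  m49 ⊆ 110001 [E]
  m52 ⊆ 1-0100 [E]
  m59 ⊆ 111-11 [E]
  m61 ⊆ -11101,1-1101,1111-1
  m63 ⊆ 111-11,1111-1
E = {-0010-, -11101, 00001-, 001-11, 01-110, 1-0100, 101110, 110001, 111-11}

NO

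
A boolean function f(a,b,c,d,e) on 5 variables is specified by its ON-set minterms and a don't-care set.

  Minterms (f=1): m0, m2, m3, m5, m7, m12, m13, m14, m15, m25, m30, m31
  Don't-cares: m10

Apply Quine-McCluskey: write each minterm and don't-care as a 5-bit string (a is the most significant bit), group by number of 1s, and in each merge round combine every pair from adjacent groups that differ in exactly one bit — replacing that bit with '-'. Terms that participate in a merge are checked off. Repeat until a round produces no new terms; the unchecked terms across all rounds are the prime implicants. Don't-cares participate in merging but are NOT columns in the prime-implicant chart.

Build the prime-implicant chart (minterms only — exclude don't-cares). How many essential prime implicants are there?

size-2^0 implicants → 00000(✓)  00010(✓)  00011(✓)  00101(✓)  00111(✓)  01010(✓)  01100(✓)  01101(✓)  01110(✓)  01111(✓)  11001  11110(✓)  11111(✓)
size-2^1 implicants → -1110(✓)  -1111(✓)  0-010  0-101(✓)  0-111(✓)  00-11  000-0  0001-  001-1(✓)  01-10  011-0(✓)  011-1(✓)  0110-(✓)  0111-(✓)  1111-(✓)
size-2^2 implicants → -111-  0-1-1  011--
Unchecked terms (primes): -111-, 0-010, 0-1-1, 00-11, 000-0, 0001-, 01-10, 011--, 11001
Minterm coverage:
  m0 ⊆ 000-0 [E]
  m2 ⊆ 0-010,000-0,0001-
  m3 ⊆ 00-11,0001-
  m5 ⊆ 0-1-1 [E]
  m7 ⊆ 0-1-1,00-11
  m12 ⊆ 011-- [E]
  m13 ⊆ 0-1-1,011--
  m14 ⊆ -111-,01-10,011--
  m15 ⊆ -111-,0-1-1,011--
  m25 ⊆ 11001 [E]
  m30 ⊆ -111- [E]
  m31 ⊆ -111- [E]
E = {-111-, 0-1-1, 000-0, 011--, 11001}

5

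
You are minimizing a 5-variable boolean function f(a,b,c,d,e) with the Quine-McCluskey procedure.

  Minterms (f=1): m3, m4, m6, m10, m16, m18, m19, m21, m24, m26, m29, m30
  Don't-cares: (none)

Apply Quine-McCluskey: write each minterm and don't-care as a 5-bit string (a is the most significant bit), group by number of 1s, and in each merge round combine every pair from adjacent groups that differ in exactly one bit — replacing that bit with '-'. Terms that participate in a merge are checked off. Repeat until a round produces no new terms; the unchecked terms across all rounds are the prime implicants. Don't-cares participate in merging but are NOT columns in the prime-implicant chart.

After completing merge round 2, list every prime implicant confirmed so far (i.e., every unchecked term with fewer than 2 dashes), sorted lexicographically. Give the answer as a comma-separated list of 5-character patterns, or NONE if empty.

Round 0: 00011✓ 00100✓ 00110✓ 01010✓ 10000✓ 10010✓ 10011✓ 10101✓ 11000✓ 11010✓ 11101✓ 11110✓
Round 1: -0011 -1010 001-0 1-000✓ 1-010✓ 1-101 100-0✓ 1001- 11-10 110-0✓
Round 2: 1-0-0
PIs = {-0011, -1010, 001-0, 1-0-0, 1-101, 1001-, 11-10}

-0011, -1010, 001-0, 1-101, 1001-, 11-10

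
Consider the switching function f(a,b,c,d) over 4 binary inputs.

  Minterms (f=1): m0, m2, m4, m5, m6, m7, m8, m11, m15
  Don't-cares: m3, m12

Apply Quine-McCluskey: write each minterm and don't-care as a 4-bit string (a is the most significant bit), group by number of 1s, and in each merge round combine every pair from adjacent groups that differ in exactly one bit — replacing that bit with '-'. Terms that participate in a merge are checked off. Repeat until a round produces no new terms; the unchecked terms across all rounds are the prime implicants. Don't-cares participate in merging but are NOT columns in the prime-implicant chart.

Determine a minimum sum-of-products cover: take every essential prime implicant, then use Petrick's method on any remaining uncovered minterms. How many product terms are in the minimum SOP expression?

[col 0] 0000*, 0010*, 0011*, 0100*, 0101*, 0110*, 0111*, 1000*, 1011*, 1100*, 1111*
[col 1] -000*, -011*, -100*, -111*, 0-00*, 0-10*, 0-11*, 00-0*, 001-*, 01-0*, 01-1*, 010-*, 011-*, 1-00*, 1-11*
[col 2] --00, --11, 0--0, 0-1-, 01--
Prime implicants: --00, --11, 0--0, 0-1-, 01--
PI chart (minterm → PIs covering it):
  0 | --00,0--0
  2 | 0--0,0-1-
  4 | --00,0--0,01--
  5 | 01--  (sole → essential)
  6 | 0--0,0-1-,01--
  7 | --11,0-1-,01--
  8 | --00  (sole → essential)
  11 | --11  (sole → essential)
  15 | --11  (sole → essential)
Essential prime implicants: --00, --11, 01--
Petrick residual → 0--0
Minimum SOP uses 4 PIs: c'd' + cd + a'd' + a'b

4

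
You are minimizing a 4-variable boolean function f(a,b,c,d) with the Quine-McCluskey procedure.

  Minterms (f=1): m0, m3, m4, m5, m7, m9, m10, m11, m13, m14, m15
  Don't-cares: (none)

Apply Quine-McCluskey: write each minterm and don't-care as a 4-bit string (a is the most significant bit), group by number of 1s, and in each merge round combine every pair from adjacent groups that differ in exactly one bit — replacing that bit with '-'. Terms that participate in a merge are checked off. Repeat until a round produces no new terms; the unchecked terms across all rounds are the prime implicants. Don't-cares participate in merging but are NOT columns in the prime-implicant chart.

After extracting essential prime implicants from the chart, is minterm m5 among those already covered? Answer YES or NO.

size-2^0 implicants → 0000(✓)  0011(✓)  0100(✓)  0101(✓)  0111(✓)  1001(✓)  1010(✓)  1011(✓)  1101(✓)  1110(✓)  1111(✓)
size-2^1 implicants → -011(✓)  -101(✓)  -111(✓)  0-00  0-11(✓)  01-1(✓)  010-  1-01(✓)  1-10(✓)  1-11(✓)  10-1(✓)  101-(✓)  11-1(✓)  111-(✓)
size-2^2 implicants → --11  -1-1  1--1  1-1-
Unchecked terms (primes): --11, -1-1, 0-00, 010-, 1--1, 1-1-
Minterm coverage:
  m0 ⊆ 0-00 [E]
  m3 ⊆ --11 [E]
  m4 ⊆ 0-00,010-
  m5 ⊆ -1-1,010-
  m7 ⊆ --11,-1-1
  m9 ⊆ 1--1 [E]
  m10 ⊆ 1-1- [E]
  m11 ⊆ --11,1--1,1-1-
  m13 ⊆ -1-1,1--1
  m14 ⊆ 1-1- [E]
  m15 ⊆ --11,-1-1,1--1,1-1-
E = {--11, 0-00, 1--1, 1-1-}

NO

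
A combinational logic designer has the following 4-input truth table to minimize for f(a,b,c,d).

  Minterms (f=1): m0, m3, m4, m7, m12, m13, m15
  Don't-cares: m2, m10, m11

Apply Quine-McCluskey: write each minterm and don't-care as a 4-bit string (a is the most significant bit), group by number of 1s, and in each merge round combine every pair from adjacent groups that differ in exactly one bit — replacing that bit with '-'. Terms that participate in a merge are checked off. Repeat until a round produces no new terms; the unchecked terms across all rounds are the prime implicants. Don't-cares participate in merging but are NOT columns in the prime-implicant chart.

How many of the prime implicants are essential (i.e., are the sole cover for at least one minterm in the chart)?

1

size-2^0 implicants → 0000(✓)  0010(✓)  0011(✓)  0100(✓)  0111(✓)  1010(✓)  1011(✓)  1100(✓)  1101(✓)  1111(✓)
size-2^1 implicants → -010(✓)  -011(✓)  -100  -111(✓)  0-00  0-11(✓)  00-0  001-(✓)  1-11(✓)  101-(✓)  11-1  110-
size-2^2 implicants → --11  -01-
Unchecked terms (primes): --11, -01-, -100, 0-00, 00-0, 11-1, 110-
Minterm coverage:
  m0 ⊆ 0-00,00-0
  m3 ⊆ --11,-01-
  m4 ⊆ -100,0-00
  m7 ⊆ --11 [E]
  m12 ⊆ -100,110-
  m13 ⊆ 11-1,110-
  m15 ⊆ --11,11-1
E = {--11}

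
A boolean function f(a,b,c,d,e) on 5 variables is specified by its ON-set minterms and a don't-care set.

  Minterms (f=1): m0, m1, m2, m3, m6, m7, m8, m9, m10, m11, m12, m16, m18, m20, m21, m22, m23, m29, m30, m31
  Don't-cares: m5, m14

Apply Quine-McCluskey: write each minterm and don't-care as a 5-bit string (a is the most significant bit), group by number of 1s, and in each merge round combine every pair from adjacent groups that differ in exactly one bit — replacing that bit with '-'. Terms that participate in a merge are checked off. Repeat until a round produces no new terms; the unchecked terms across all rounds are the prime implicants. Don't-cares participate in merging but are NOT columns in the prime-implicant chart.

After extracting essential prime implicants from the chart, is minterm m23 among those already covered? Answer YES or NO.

size-2^0 implicants → 00000(✓)  00001(✓)  00010(✓)  00011(✓)  00101(✓)  00110(✓)  00111(✓)  01000(✓)  01001(✓)  01010(✓)  01011(✓)  01100(✓)  01110(✓)  10000(✓)  10010(✓)  10100(✓)  10101(✓)  10110(✓)  10111(✓)  11101(✓)  11110(✓)  11111(✓)
size-2^1 implicants → -0000(✓)  -0010(✓)  -0101(✓)  -0110(✓)  -0111(✓)  -1110(✓)  0-000(✓)  0-001(✓)  0-010(✓)  0-011(✓)  0-110(✓)  00-01(✓)  00-10(✓)  00-11(✓)  000-0(✓)  000-1(✓)  0000-(✓)  0001-(✓)  001-1(✓)  0011-(✓)  01-00(✓)  01-10(✓)  010-0(✓)  010-1(✓)  0100-(✓)  0101-(✓)  011-0(✓)  1-101(✓)  1-110(✓)  1-111(✓)  10-00(✓)  10-10(✓)  100-0(✓)  101-0(✓)  101-1(✓)  1010-(✓)  1011-(✓)  111-1(✓)  1111-(✓)
size-2^2 implicants → --110  -0-10  -00-0  -01-1  -011-  0--10  0-0-0(✓)  0-0-1(✓)  0-00-(✓)  0-01-(✓)  00--1  00-1-  000--(✓)  01--0  010--(✓)  1-1-1  1-11-  10--0  101--
size-2^3 implicants → 0-0--
Unchecked terms (primes): --110, -0-10, -00-0, -01-1, -011-, 0--10, 0-0--, 00--1, 00-1-, 01--0, 1-1-1, 1-11-, 10--0, 101--
Minterm coverage:
  m0 ⊆ -00-0,0-0--
  m1 ⊆ 0-0--,00--1
  m2 ⊆ -0-10,-00-0,0--10,0-0--,00-1-
  m3 ⊆ 0-0--,00--1,00-1-
  m6 ⊆ --110,-0-10,-011-,0--10,00-1-
  m7 ⊆ -01-1,-011-,00--1,00-1-
  m8 ⊆ 0-0--,01--0
  m9 ⊆ 0-0-- [E]
  m10 ⊆ 0--10,0-0--,01--0
  m11 ⊆ 0-0-- [E]
  m12 ⊆ 01--0 [E]
  m16 ⊆ -00-0,10--0
  m18 ⊆ -0-10,-00-0,10--0
  m20 ⊆ 10--0,101--
  m21 ⊆ -01-1,1-1-1,101--
  m22 ⊆ --110,-0-10,-011-,1-11-,10--0,101--
  m23 ⊆ -01-1,-011-,1-1-1,1-11-,101--
  m29 ⊆ 1-1-1 [E]
  m30 ⊆ --110,1-11-
  m31 ⊆ 1-1-1,1-11-
E = {0-0--, 01--0, 1-1-1}

YES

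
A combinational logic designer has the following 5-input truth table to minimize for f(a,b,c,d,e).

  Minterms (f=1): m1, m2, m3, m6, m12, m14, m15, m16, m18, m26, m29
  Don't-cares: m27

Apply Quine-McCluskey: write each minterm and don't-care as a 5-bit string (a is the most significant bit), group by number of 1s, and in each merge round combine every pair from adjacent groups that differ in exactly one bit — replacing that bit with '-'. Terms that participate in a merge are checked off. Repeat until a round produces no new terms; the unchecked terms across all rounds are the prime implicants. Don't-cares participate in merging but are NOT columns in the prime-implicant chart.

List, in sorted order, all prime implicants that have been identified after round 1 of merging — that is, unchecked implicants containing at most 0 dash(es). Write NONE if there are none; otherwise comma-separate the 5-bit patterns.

Round 0: 00001✓ 00010✓ 00011✓ 00110✓ 01100✓ 01110✓ 01111✓ 10000✓ 10010✓ 11010✓ 11011✓ 11101
Round 1: -0010 0-110 00-10 000-1 0001- 011-0 0111- 1-010 100-0 1101-
PIs = {-0010, 0-110, 00-10, 000-1, 0001-, 011-0, 0111-, 1-010, 100-0, 1101-, 11101}

11101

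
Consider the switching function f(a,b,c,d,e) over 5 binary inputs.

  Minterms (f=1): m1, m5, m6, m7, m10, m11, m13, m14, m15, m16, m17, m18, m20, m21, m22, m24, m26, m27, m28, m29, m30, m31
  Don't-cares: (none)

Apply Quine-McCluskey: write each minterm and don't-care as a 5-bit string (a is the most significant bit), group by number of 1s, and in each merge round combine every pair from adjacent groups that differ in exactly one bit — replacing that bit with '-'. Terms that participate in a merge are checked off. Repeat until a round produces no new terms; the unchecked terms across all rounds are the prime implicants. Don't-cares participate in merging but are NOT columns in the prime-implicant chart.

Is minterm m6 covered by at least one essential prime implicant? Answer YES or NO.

size-2^0 implicants → 00001(✓)  00101(✓)  00110(✓)  00111(✓)  01010(✓)  01011(✓)  01101(✓)  01110(✓)  01111(✓)  10000(✓)  10001(✓)  10010(✓)  10100(✓)  10101(✓)  10110(✓)  11000(✓)  11010(✓)  11011(✓)  11100(✓)  11101(✓)  11110(✓)  11111(✓)
size-2^1 implicants → -0001(✓)  -0101(✓)  -0110(✓)  -1010(✓)  -1011(✓)  -1101(✓)  -1110(✓)  -1111(✓)  0-101(✓)  0-110(✓)  0-111(✓)  00-01(✓)  001-1(✓)  0011-(✓)  01-10(✓)  01-11(✓)  0101-(✓)  011-1(✓)  0111-(✓)  1-000(✓)  1-010(✓)  1-100(✓)  1-101(✓)  1-110(✓)  10-00(✓)  10-01(✓)  10-10(✓)  100-0(✓)  1000-(✓)  101-0(✓)  1010-(✓)  11-00(✓)  11-10(✓)  11-11(✓)  110-0(✓)  1101-(✓)  111-0(✓)  111-1(✓)  1110-(✓)  1111-(✓)
size-2^2 implicants → --101  --110  -0-01  -1-10(✓)  -1-11(✓)  -101-(✓)  -11-1  -111-(✓)  0-1-1  0-11-  01-1-(✓)  1--00(✓)  1--10(✓)  1-0-0(✓)  1-1-0(✓)  1-10-  10--0(✓)  10-0-  11--0(✓)  11-1-(✓)  111--
size-2^3 implicants → -1-1-  1---0
Unchecked terms (primes): --101, --110, -0-01, -1-1-, -11-1, 0-1-1, 0-11-, 1---0, 1-10-, 10-0-, 111--
Minterm coverage:
  m1 ⊆ -0-01 [E]
  m5 ⊆ --101,-0-01,0-1-1
  m6 ⊆ --110,0-11-
  m7 ⊆ 0-1-1,0-11-
  m10 ⊆ -1-1- [E]
  m11 ⊆ -1-1- [E]
  m13 ⊆ --101,-11-1,0-1-1
  m14 ⊆ --110,-1-1-,0-11-
  m15 ⊆ -1-1-,-11-1,0-1-1,0-11-
  m16 ⊆ 1---0,10-0-
  m17 ⊆ -0-01,10-0-
  m18 ⊆ 1---0 [E]
  m20 ⊆ 1---0,1-10-,10-0-
  m21 ⊆ --101,-0-01,1-10-,10-0-
  m22 ⊆ --110,1---0
  m24 ⊆ 1---0 [E]
  m26 ⊆ -1-1-,1---0
  m27 ⊆ -1-1- [E]
  m28 ⊆ 1---0,1-10-,111--
  m29 ⊆ --101,-11-1,1-10-,111--
  m30 ⊆ --110,-1-1-,1---0,111--
  m31 ⊆ -1-1-,-11-1,111--
E = {-0-01, -1-1-, 1---0}

NO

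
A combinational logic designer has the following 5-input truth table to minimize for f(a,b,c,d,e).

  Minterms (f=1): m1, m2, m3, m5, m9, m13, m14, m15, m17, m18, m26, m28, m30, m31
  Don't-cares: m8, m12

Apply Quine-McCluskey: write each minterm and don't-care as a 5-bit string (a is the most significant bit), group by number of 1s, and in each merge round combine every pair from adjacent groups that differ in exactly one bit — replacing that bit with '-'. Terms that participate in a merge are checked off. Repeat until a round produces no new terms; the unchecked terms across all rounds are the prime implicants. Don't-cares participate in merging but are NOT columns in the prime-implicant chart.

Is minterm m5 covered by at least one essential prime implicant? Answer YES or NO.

Round 0: 00001✓ 00010✓ 00011✓ 00101✓ 01000✓ 01001✓ 01100✓ 01101✓ 01110✓ 01111✓ 10001✓ 10010✓ 11010✓ 11100✓ 11110✓ 11111✓
Round 1: -0001 -0010 -1100✓ -1110✓ -1111✓ 0-001✓ 0-101✓ 00-01✓ 000-1 0001- 01-00✓ 01-01✓ 0100-✓ 011-0✓ 011-1✓ 0110-✓ 0111-✓ 1-010 11-10 111-0✓ 1111-✓
Round 2: -11-0 -111- 0--01 01-0- 011--
PIs = {-0001, -0010, -11-0, -111-, 0--01, 000-1, 0001-, 01-0-, 011--, 1-010, 11-10}
Coverage chart:
  m1: -0001,0--01,000-1
  m2: -0010,0001-
  m3: 000-1,0001-
  m5: 0--01 ←essential
  m9: 0--01,01-0-
  m13: 0--01,01-0-,011--
  m14: -11-0,-111-,011--
  m15: -111-,011--
  m17: -0001 ←essential
  m18: -0010,1-010
  m26: 1-010,11-10
  m28: -11-0 ←essential
  m30: -11-0,-111-,11-10
  m31: -111- ←essential
Essential: -0001, -11-0, -111-, 0--01

YES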